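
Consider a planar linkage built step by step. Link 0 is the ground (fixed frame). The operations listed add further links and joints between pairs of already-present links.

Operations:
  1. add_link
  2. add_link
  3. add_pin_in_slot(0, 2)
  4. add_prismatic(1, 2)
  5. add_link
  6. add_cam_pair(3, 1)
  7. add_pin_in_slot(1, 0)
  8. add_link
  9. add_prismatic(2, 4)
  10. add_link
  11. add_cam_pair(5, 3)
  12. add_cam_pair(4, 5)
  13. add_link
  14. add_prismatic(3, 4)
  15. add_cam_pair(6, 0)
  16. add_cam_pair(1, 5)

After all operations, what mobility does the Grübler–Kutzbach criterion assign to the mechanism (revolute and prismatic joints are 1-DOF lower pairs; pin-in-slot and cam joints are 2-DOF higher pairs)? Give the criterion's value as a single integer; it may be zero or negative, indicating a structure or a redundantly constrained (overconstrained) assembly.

(L,J1,J2)=(1,0,0); link0 fixed
link1: (2,0,0)
link2: (3,0,0)
PS 0-2 [J2]: (3,0,1)
P 1-2 [J1]: (3,1,1)
link3: (4,1,1)
C 3-1 [J2]: (4,1,2)
PS 1-0 [J2]: (4,1,3)
link4: (5,1,3)
P 2-4 [J1]: (5,2,3)
link5: (6,2,3)
C 5-3 [J2]: (6,2,4)
C 4-5 [J2]: (6,2,5)
link6: (7,2,5)
P 3-4 [J1]: (7,3,5)
C 6-0 [J2]: (7,3,6)
C 1-5 [J2]: (7,3,7)
Grübler: 3·6 − 2·3 − 7 = 5

M = 5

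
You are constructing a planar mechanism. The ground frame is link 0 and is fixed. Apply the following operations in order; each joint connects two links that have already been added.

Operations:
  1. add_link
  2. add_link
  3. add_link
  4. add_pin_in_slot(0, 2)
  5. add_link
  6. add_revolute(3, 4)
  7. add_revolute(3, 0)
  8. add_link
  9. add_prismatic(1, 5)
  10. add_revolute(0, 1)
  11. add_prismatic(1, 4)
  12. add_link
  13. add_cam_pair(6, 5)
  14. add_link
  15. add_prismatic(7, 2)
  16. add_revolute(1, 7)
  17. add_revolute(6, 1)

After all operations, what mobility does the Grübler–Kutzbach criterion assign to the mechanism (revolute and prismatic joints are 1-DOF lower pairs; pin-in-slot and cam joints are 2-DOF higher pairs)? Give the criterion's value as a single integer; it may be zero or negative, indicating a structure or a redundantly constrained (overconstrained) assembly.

M = 3

L=1 J1=0 J2=0
add link → L=2 J1=0 J2=0
add link → L=3 J1=0 J2=0
add link → L=4 J1=0 J2=0
PS@0,2 dof=2 J2 → L=4 J1=0 J2=1
add link → L=5 J1=0 J2=1
R@3,4 dof=1 J1 → L=5 J1=1 J2=1
R@3,0 dof=1 J1 → L=5 J1=2 J2=1
add link → L=6 J1=2 J2=1
P@1,5 dof=1 J1 → L=6 J1=3 J2=1
R@0,1 dof=1 J1 → L=6 J1=4 J2=1
P@1,4 dof=1 J1 → L=6 J1=5 J2=1
add link → L=7 J1=5 J2=1
C@6,5 dof=2 J2 → L=7 J1=5 J2=2
add link → L=8 J1=5 J2=2
P@7,2 dof=1 J1 → L=8 J1=6 J2=2
R@1,7 dof=1 J1 → L=8 J1=7 J2=2
R@6,1 dof=1 J1 → L=8 J1=8 J2=2
M=3(L−1)−2J1−J2=3·7−2·8−2=3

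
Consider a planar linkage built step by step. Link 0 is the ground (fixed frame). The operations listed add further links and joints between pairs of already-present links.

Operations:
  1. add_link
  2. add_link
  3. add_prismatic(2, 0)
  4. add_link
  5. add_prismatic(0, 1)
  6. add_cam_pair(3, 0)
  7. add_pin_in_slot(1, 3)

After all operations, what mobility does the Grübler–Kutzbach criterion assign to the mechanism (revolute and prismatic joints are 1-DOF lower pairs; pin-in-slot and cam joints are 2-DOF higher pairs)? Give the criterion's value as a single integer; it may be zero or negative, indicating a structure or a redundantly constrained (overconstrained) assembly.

M = 3

link 0 = ground. State L|J1|J2 = 1|0|0
+link1  2|0|0
+link2  3|0|0
P(2,0) f=1→J1  3|1|0
+link3  4|1|0
P(0,1) f=1→J1  4|2|0
C(3,0) f=2→J2  4|2|1
PS(1,3) f=2→J2  4|2|2
M = 3(4−1)−2·2−2 = 9−4−2 = 3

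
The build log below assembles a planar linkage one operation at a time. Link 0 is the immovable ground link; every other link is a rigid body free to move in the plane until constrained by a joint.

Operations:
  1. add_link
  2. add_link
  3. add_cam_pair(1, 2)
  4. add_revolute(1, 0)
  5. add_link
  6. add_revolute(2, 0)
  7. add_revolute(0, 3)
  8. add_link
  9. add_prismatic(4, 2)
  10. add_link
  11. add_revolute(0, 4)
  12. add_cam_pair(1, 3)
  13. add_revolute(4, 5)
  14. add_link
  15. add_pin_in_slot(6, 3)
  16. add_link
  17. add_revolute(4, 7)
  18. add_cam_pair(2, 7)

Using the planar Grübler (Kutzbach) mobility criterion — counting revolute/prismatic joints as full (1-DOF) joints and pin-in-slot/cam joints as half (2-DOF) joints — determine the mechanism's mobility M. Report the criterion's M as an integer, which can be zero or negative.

M = 3

L=1 J1=0 J2=0
add link → L=2 J1=0 J2=0
add link → L=3 J1=0 J2=0
C@1,2 dof=2 J2 → L=3 J1=0 J2=1
R@1,0 dof=1 J1 → L=3 J1=1 J2=1
add link → L=4 J1=1 J2=1
R@2,0 dof=1 J1 → L=4 J1=2 J2=1
R@0,3 dof=1 J1 → L=4 J1=3 J2=1
add link → L=5 J1=3 J2=1
P@4,2 dof=1 J1 → L=5 J1=4 J2=1
add link → L=6 J1=4 J2=1
R@0,4 dof=1 J1 → L=6 J1=5 J2=1
C@1,3 dof=2 J2 → L=6 J1=5 J2=2
R@4,5 dof=1 J1 → L=6 J1=6 J2=2
add link → L=7 J1=6 J2=2
PS@6,3 dof=2 J2 → L=7 J1=6 J2=3
add link → L=8 J1=6 J2=3
R@4,7 dof=1 J1 → L=8 J1=7 J2=3
C@2,7 dof=2 J2 → L=8 J1=7 J2=4
M=3(L−1)−2J1−J2=3·7−2·7−4=3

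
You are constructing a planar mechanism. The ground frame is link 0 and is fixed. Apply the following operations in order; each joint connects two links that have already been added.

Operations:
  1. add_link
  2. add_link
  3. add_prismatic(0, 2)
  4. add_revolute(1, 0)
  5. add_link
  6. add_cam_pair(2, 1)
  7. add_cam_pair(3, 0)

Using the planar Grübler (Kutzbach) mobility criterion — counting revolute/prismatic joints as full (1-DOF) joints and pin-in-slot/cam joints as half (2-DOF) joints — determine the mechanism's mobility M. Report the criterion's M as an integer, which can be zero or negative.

ground; <1,0,0>
#1 <2,0,0>
#2 <3,0,0>
P:0↔2 J1 <3,1,0>
R:1↔0 J1 <3,2,0>
#3 <4,2,0>
C:2↔1 J2 <4,2,1>
C:3↔0 J2 <4,2,2>
3×3 − 2×2 − 1×2 = 3

M = 3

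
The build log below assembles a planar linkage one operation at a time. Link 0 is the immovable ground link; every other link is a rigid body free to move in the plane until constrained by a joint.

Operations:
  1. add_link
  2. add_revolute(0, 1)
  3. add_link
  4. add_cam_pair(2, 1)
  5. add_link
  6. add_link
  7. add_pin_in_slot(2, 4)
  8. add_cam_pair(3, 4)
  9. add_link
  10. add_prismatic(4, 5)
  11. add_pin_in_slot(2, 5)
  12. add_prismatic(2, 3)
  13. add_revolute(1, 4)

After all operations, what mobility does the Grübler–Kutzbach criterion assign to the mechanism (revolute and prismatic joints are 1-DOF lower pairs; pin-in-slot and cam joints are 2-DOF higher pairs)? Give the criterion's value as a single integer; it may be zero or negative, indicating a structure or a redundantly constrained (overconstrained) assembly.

link 0 = ground. State L|J1|J2 = 1|0|0
+link1  2|0|0
R(0,1) f=1→J1  2|1|0
+link2  3|1|0
C(2,1) f=2→J2  3|1|1
+link3  4|1|1
+link4  5|1|1
PS(2,4) f=2→J2  5|1|2
C(3,4) f=2→J2  5|1|3
+link5  6|1|3
P(4,5) f=1→J1  6|2|3
PS(2,5) f=2→J2  6|2|4
P(2,3) f=1→J1  6|3|4
R(1,4) f=1→J1  6|4|4
M = 3(6−1)−2·4−4 = 15−8−4 = 3

M = 3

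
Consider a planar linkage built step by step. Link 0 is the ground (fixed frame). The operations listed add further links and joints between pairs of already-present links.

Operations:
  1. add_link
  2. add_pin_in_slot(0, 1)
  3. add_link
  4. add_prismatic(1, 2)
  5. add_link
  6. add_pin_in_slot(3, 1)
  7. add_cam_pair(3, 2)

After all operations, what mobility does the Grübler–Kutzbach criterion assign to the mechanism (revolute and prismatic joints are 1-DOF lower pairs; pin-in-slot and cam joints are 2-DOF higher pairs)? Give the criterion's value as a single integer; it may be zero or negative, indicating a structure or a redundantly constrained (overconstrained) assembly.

L=1 J1=0 J2=0
add link → L=2 J1=0 J2=0
PS@0,1 dof=2 J2 → L=2 J1=0 J2=1
add link → L=3 J1=0 J2=1
P@1,2 dof=1 J1 → L=3 J1=1 J2=1
add link → L=4 J1=1 J2=1
PS@3,1 dof=2 J2 → L=4 J1=1 J2=2
C@3,2 dof=2 J2 → L=4 J1=1 J2=3
M=3(L−1)−2J1−J2=3·3−2·1−3=4

M = 4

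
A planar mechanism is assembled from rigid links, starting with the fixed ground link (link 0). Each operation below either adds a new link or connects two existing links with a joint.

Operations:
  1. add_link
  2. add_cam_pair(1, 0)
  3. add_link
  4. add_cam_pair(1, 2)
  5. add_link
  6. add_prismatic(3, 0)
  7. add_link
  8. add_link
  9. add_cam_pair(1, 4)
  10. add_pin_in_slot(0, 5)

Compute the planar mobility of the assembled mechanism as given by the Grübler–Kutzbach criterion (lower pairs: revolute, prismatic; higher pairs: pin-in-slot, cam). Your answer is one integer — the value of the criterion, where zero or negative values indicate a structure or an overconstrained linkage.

L=1 J1=0 J2=0
add link → L=2 J1=0 J2=0
C@1,0 dof=2 J2 → L=2 J1=0 J2=1
add link → L=3 J1=0 J2=1
C@1,2 dof=2 J2 → L=3 J1=0 J2=2
add link → L=4 J1=0 J2=2
P@3,0 dof=1 J1 → L=4 J1=1 J2=2
add link → L=5 J1=1 J2=2
add link → L=6 J1=1 J2=2
C@1,4 dof=2 J2 → L=6 J1=1 J2=3
PS@0,5 dof=2 J2 → L=6 J1=1 J2=4
M=3(L−1)−2J1−J2=3·5−2·1−4=9

M = 9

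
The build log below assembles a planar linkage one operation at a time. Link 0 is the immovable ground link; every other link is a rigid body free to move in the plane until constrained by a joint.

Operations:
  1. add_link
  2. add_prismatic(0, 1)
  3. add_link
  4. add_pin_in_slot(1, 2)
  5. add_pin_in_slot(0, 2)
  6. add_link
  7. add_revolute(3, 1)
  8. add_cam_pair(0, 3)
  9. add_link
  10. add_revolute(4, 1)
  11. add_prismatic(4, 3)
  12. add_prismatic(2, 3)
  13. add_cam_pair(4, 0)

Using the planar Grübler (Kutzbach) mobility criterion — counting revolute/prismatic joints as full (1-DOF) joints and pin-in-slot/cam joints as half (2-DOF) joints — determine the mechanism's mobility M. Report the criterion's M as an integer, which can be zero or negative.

[1;0;0] (link 0 is ground)
L+ [2;0;0]
P(0,1)∈J1 [2;1;0]
L+ [3;1;0]
PS(1,2)∈J2 [3;1;1]
PS(0,2)∈J2 [3;1;2]
L+ [4;1;2]
R(3,1)∈J1 [4;2;2]
C(0,3)∈J2 [4;2;3]
L+ [5;2;3]
R(4,1)∈J1 [5;3;3]
P(4,3)∈J1 [5;4;3]
P(2,3)∈J1 [5;5;3]
C(4,0)∈J2 [5;5;4]
mobility = 12 − 10 − 4 = -2

M = -2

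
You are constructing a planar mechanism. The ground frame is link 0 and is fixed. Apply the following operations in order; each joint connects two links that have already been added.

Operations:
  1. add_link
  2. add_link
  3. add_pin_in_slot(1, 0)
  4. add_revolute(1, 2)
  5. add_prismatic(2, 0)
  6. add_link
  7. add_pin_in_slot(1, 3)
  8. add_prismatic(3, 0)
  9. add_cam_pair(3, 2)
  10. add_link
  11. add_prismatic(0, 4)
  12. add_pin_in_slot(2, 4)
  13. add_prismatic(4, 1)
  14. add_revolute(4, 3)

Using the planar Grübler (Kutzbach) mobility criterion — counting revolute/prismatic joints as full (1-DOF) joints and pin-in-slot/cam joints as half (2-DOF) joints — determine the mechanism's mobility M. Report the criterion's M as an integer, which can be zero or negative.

(L,J1,J2)=(1,0,0); link0 fixed
link1: (2,0,0)
link2: (3,0,0)
PS 1-0 [J2]: (3,0,1)
R 1-2 [J1]: (3,1,1)
P 2-0 [J1]: (3,2,1)
link3: (4,2,1)
PS 1-3 [J2]: (4,2,2)
P 3-0 [J1]: (4,3,2)
C 3-2 [J2]: (4,3,3)
link4: (5,3,3)
P 0-4 [J1]: (5,4,3)
PS 2-4 [J2]: (5,4,4)
P 4-1 [J1]: (5,5,4)
R 4-3 [J1]: (5,6,4)
Grübler: 3·4 − 2·6 − 4 = -4

M = -4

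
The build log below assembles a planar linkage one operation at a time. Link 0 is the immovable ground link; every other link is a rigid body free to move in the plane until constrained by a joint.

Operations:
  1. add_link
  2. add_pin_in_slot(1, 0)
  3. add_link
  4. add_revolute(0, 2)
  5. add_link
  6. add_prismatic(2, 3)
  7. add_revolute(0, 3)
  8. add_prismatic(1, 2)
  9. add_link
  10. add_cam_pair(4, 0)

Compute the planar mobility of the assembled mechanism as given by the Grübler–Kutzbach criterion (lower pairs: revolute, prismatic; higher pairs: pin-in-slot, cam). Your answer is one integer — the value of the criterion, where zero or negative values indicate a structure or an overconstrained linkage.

link 0 = ground. State L|J1|J2 = 1|0|0
+link1  2|0|0
PS(1,0) f=2→J2  2|0|1
+link2  3|0|1
R(0,2) f=1→J1  3|1|1
+link3  4|1|1
P(2,3) f=1→J1  4|2|1
R(0,3) f=1→J1  4|3|1
P(1,2) f=1→J1  4|4|1
+link4  5|4|1
C(4,0) f=2→J2  5|4|2
M = 3(5−1)−2·4−2 = 12−8−2 = 2

M = 2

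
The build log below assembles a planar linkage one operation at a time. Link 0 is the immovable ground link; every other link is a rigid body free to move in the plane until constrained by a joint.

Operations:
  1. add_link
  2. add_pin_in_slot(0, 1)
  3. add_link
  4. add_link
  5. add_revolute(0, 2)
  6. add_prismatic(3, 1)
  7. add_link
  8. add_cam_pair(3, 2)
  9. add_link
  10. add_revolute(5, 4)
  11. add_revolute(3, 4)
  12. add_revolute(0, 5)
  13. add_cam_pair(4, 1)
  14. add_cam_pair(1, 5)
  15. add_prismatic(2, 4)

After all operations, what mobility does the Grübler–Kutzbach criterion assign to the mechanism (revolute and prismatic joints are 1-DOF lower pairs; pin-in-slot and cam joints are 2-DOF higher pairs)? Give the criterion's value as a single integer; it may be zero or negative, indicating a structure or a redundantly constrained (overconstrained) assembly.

M = -1

link 0 = ground. State L|J1|J2 = 1|0|0
+link1  2|0|0
PS(0,1) f=2→J2  2|0|1
+link2  3|0|1
+link3  4|0|1
R(0,2) f=1→J1  4|1|1
P(3,1) f=1→J1  4|2|1
+link4  5|2|1
C(3,2) f=2→J2  5|2|2
+link5  6|2|2
R(5,4) f=1→J1  6|3|2
R(3,4) f=1→J1  6|4|2
R(0,5) f=1→J1  6|5|2
C(4,1) f=2→J2  6|5|3
C(1,5) f=2→J2  6|5|4
P(2,4) f=1→J1  6|6|4
M = 3(6−1)−2·6−4 = 15−12−4 = -1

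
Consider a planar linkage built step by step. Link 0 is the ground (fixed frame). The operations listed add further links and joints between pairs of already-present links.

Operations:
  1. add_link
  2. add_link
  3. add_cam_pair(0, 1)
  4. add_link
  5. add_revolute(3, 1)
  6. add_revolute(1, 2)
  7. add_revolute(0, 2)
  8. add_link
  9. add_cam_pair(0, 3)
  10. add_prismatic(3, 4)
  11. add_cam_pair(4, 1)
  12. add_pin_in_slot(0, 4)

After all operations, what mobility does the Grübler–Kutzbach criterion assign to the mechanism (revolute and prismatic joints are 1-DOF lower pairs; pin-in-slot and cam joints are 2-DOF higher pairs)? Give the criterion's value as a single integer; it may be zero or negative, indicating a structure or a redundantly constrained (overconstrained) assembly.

M = 0

L=1 J1=0 J2=0
add link → L=2 J1=0 J2=0
add link → L=3 J1=0 J2=0
C@0,1 dof=2 J2 → L=3 J1=0 J2=1
add link → L=4 J1=0 J2=1
R@3,1 dof=1 J1 → L=4 J1=1 J2=1
R@1,2 dof=1 J1 → L=4 J1=2 J2=1
R@0,2 dof=1 J1 → L=4 J1=3 J2=1
add link → L=5 J1=3 J2=1
C@0,3 dof=2 J2 → L=5 J1=3 J2=2
P@3,4 dof=1 J1 → L=5 J1=4 J2=2
C@4,1 dof=2 J2 → L=5 J1=4 J2=3
PS@0,4 dof=2 J2 → L=5 J1=4 J2=4
M=3(L−1)−2J1−J2=3·4−2·4−4=0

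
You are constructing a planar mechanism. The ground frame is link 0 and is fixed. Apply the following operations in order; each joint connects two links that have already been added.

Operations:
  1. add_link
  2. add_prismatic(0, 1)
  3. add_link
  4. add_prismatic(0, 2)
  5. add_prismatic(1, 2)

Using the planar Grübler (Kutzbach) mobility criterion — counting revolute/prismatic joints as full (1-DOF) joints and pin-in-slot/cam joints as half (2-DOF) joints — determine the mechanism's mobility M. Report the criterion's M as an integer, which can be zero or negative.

M = 0

[1;0;0] (link 0 is ground)
L+ [2;0;0]
P(0,1)∈J1 [2;1;0]
L+ [3;1;0]
P(0,2)∈J1 [3;2;0]
P(1,2)∈J1 [3;3;0]
mobility = 6 − 6 − 0 = 0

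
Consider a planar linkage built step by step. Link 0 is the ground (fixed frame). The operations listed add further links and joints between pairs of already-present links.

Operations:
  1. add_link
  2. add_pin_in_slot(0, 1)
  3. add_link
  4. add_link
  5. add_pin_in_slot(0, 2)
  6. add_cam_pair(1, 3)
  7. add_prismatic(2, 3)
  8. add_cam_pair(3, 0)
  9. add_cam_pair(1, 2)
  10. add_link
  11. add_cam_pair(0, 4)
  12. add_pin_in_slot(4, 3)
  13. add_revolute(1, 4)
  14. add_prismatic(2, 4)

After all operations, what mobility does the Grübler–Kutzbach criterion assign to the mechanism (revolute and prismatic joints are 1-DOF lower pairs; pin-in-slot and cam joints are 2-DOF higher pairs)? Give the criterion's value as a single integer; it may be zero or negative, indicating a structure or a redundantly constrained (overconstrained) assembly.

M = -1

link 0 = ground. State L|J1|J2 = 1|0|0
+link1  2|0|0
PS(0,1) f=2→J2  2|0|1
+link2  3|0|1
+link3  4|0|1
PS(0,2) f=2→J2  4|0|2
C(1,3) f=2→J2  4|0|3
P(2,3) f=1→J1  4|1|3
C(3,0) f=2→J2  4|1|4
C(1,2) f=2→J2  4|1|5
+link4  5|1|5
C(0,4) f=2→J2  5|1|6
PS(4,3) f=2→J2  5|1|7
R(1,4) f=1→J1  5|2|7
P(2,4) f=1→J1  5|3|7
M = 3(5−1)−2·3−7 = 12−6−7 = -1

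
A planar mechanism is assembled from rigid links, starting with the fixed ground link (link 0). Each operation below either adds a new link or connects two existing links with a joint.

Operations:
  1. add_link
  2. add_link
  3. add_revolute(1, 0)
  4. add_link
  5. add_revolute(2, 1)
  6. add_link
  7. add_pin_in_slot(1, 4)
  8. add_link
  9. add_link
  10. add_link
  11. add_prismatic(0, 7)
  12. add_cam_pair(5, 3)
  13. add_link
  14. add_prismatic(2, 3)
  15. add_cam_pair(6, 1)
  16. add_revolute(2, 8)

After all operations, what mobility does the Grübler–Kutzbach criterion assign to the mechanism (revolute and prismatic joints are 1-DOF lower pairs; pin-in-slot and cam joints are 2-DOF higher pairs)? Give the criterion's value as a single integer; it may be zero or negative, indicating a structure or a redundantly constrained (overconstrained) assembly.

M = 11

L=1 J1=0 J2=0
add link → L=2 J1=0 J2=0
add link → L=3 J1=0 J2=0
R@1,0 dof=1 J1 → L=3 J1=1 J2=0
add link → L=4 J1=1 J2=0
R@2,1 dof=1 J1 → L=4 J1=2 J2=0
add link → L=5 J1=2 J2=0
PS@1,4 dof=2 J2 → L=5 J1=2 J2=1
add link → L=6 J1=2 J2=1
add link → L=7 J1=2 J2=1
add link → L=8 J1=2 J2=1
P@0,7 dof=1 J1 → L=8 J1=3 J2=1
C@5,3 dof=2 J2 → L=8 J1=3 J2=2
add link → L=9 J1=3 J2=2
P@2,3 dof=1 J1 → L=9 J1=4 J2=2
C@6,1 dof=2 J2 → L=9 J1=4 J2=3
R@2,8 dof=1 J1 → L=9 J1=5 J2=3
M=3(L−1)−2J1−J2=3·8−2·5−3=11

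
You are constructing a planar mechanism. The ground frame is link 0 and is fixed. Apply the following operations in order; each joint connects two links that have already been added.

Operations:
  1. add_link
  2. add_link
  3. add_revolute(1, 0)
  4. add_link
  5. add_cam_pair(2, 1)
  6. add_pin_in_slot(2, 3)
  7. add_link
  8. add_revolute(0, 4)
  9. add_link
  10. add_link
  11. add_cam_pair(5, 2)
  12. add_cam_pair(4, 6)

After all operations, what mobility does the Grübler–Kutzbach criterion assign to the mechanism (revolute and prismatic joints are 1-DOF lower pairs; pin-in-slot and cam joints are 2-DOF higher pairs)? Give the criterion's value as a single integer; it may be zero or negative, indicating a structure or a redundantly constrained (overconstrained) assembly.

L=1 J1=0 J2=0
add link → L=2 J1=0 J2=0
add link → L=3 J1=0 J2=0
R@1,0 dof=1 J1 → L=3 J1=1 J2=0
add link → L=4 J1=1 J2=0
C@2,1 dof=2 J2 → L=4 J1=1 J2=1
PS@2,3 dof=2 J2 → L=4 J1=1 J2=2
add link → L=5 J1=1 J2=2
R@0,4 dof=1 J1 → L=5 J1=2 J2=2
add link → L=6 J1=2 J2=2
add link → L=7 J1=2 J2=2
C@5,2 dof=2 J2 → L=7 J1=2 J2=3
C@4,6 dof=2 J2 → L=7 J1=2 J2=4
M=3(L−1)−2J1−J2=3·6−2·2−4=10

M = 10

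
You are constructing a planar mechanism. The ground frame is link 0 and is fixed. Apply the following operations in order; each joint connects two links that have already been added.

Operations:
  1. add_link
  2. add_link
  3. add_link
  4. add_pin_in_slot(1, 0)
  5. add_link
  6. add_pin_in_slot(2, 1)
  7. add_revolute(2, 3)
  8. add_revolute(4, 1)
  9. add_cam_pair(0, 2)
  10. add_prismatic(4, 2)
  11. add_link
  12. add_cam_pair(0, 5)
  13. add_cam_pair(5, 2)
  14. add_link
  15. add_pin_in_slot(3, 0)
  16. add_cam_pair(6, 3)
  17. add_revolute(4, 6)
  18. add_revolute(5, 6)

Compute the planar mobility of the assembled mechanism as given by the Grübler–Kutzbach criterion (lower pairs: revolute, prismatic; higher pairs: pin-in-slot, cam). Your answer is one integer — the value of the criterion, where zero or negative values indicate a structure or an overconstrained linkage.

M = 1

[1;0;0] (link 0 is ground)
L+ [2;0;0]
L+ [3;0;0]
L+ [4;0;0]
PS(1,0)∈J2 [4;0;1]
L+ [5;0;1]
PS(2,1)∈J2 [5;0;2]
R(2,3)∈J1 [5;1;2]
R(4,1)∈J1 [5;2;2]
C(0,2)∈J2 [5;2;3]
P(4,2)∈J1 [5;3;3]
L+ [6;3;3]
C(0,5)∈J2 [6;3;4]
C(5,2)∈J2 [6;3;5]
L+ [7;3;5]
PS(3,0)∈J2 [7;3;6]
C(6,3)∈J2 [7;3;7]
R(4,6)∈J1 [7;4;7]
R(5,6)∈J1 [7;5;7]
mobility = 18 − 10 − 7 = 1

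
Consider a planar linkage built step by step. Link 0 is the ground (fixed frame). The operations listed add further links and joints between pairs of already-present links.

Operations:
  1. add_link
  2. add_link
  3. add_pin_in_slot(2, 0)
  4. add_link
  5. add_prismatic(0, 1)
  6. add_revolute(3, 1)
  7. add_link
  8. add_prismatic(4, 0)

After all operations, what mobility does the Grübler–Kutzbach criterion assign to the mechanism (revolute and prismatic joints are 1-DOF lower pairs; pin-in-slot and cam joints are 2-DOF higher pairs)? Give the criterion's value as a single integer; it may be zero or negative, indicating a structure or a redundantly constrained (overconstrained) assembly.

M = 5

ground; <1,0,0>
#1 <2,0,0>
#2 <3,0,0>
PS:2↔0 J2 <3,0,1>
#3 <4,0,1>
P:0↔1 J1 <4,1,1>
R:3↔1 J1 <4,2,1>
#4 <5,2,1>
P:4↔0 J1 <5,3,1>
3×4 − 2×3 − 1×1 = 5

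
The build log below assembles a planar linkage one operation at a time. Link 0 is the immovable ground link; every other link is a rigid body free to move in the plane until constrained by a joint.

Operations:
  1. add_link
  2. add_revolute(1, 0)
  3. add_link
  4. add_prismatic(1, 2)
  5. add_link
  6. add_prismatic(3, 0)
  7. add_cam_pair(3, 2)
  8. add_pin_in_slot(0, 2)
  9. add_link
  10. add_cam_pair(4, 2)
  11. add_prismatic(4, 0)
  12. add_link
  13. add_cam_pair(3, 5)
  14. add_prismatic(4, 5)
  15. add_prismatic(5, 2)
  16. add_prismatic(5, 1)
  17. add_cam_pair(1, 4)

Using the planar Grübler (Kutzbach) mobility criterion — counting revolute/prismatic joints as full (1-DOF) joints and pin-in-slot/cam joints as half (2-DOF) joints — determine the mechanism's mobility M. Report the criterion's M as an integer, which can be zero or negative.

M = -4

[1;0;0] (link 0 is ground)
L+ [2;0;0]
R(1,0)∈J1 [2;1;0]
L+ [3;1;0]
P(1,2)∈J1 [3;2;0]
L+ [4;2;0]
P(3,0)∈J1 [4;3;0]
C(3,2)∈J2 [4;3;1]
PS(0,2)∈J2 [4;3;2]
L+ [5;3;2]
C(4,2)∈J2 [5;3;3]
P(4,0)∈J1 [5;4;3]
L+ [6;4;3]
C(3,5)∈J2 [6;4;4]
P(4,5)∈J1 [6;5;4]
P(5,2)∈J1 [6;6;4]
P(5,1)∈J1 [6;7;4]
C(1,4)∈J2 [6;7;5]
mobility = 15 − 14 − 5 = -4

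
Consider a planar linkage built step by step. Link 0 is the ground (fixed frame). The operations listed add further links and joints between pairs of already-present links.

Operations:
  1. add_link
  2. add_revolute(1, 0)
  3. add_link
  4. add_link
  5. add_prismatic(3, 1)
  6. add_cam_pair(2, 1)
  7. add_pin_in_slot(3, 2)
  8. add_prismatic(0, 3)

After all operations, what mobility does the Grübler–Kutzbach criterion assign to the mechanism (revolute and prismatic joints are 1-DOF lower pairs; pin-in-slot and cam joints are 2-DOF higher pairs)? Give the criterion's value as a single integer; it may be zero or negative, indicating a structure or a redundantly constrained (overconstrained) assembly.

M = 1

link 0 = ground. State L|J1|J2 = 1|0|0
+link1  2|0|0
R(1,0) f=1→J1  2|1|0
+link2  3|1|0
+link3  4|1|0
P(3,1) f=1→J1  4|2|0
C(2,1) f=2→J2  4|2|1
PS(3,2) f=2→J2  4|2|2
P(0,3) f=1→J1  4|3|2
M = 3(4−1)−2·3−2 = 9−6−2 = 1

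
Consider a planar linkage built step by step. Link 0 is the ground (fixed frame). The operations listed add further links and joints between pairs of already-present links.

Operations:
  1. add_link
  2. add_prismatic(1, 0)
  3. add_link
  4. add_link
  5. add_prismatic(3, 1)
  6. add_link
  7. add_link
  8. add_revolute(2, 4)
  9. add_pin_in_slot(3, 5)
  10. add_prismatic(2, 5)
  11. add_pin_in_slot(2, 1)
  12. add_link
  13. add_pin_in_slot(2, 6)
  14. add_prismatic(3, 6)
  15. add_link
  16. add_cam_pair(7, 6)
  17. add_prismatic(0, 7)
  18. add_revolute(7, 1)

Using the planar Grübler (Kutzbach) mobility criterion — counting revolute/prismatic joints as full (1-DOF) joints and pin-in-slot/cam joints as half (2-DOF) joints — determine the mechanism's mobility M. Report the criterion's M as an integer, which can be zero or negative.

link 0 = ground. State L|J1|J2 = 1|0|0
+link1  2|0|0
P(1,0) f=1→J1  2|1|0
+link2  3|1|0
+link3  4|1|0
P(3,1) f=1→J1  4|2|0
+link4  5|2|0
+link5  6|2|0
R(2,4) f=1→J1  6|3|0
PS(3,5) f=2→J2  6|3|1
P(2,5) f=1→J1  6|4|1
PS(2,1) f=2→J2  6|4|2
+link6  7|4|2
PS(2,6) f=2→J2  7|4|3
P(3,6) f=1→J1  7|5|3
+link7  8|5|3
C(7,6) f=2→J2  8|5|4
P(0,7) f=1→J1  8|6|4
R(7,1) f=1→J1  8|7|4
M = 3(8−1)−2·7−4 = 21−14−4 = 3

M = 3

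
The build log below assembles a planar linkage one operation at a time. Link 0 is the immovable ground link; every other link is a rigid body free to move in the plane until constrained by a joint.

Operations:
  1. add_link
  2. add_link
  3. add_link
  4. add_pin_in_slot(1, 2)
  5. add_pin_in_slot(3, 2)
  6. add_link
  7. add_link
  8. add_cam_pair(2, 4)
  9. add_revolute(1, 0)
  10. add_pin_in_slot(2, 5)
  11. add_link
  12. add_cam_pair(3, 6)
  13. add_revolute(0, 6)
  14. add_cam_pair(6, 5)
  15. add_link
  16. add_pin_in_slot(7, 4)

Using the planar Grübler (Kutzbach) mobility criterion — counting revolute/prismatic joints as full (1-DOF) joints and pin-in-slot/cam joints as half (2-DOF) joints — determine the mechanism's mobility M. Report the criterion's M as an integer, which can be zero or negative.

M = 10

link 0 = ground. State L|J1|J2 = 1|0|0
+link1  2|0|0
+link2  3|0|0
+link3  4|0|0
PS(1,2) f=2→J2  4|0|1
PS(3,2) f=2→J2  4|0|2
+link4  5|0|2
+link5  6|0|2
C(2,4) f=2→J2  6|0|3
R(1,0) f=1→J1  6|1|3
PS(2,5) f=2→J2  6|1|4
+link6  7|1|4
C(3,6) f=2→J2  7|1|5
R(0,6) f=1→J1  7|2|5
C(6,5) f=2→J2  7|2|6
+link7  8|2|6
PS(7,4) f=2→J2  8|2|7
M = 3(8−1)−2·2−7 = 21−4−7 = 10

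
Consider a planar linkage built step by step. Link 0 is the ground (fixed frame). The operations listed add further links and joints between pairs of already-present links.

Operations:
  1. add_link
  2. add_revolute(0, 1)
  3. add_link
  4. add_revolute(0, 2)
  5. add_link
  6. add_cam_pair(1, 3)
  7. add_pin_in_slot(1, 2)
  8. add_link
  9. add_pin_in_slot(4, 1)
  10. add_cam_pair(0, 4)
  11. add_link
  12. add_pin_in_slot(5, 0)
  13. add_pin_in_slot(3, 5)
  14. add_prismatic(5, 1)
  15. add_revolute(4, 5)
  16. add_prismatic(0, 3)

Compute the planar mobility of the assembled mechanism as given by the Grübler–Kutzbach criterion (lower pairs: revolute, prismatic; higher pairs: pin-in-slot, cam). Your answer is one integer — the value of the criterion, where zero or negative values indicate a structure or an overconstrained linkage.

L=1 J1=0 J2=0
add link → L=2 J1=0 J2=0
R@0,1 dof=1 J1 → L=2 J1=1 J2=0
add link → L=3 J1=1 J2=0
R@0,2 dof=1 J1 → L=3 J1=2 J2=0
add link → L=4 J1=2 J2=0
C@1,3 dof=2 J2 → L=4 J1=2 J2=1
PS@1,2 dof=2 J2 → L=4 J1=2 J2=2
add link → L=5 J1=2 J2=2
PS@4,1 dof=2 J2 → L=5 J1=2 J2=3
C@0,4 dof=2 J2 → L=5 J1=2 J2=4
add link → L=6 J1=2 J2=4
PS@5,0 dof=2 J2 → L=6 J1=2 J2=5
PS@3,5 dof=2 J2 → L=6 J1=2 J2=6
P@5,1 dof=1 J1 → L=6 J1=3 J2=6
R@4,5 dof=1 J1 → L=6 J1=4 J2=6
P@0,3 dof=1 J1 → L=6 J1=5 J2=6
M=3(L−1)−2J1−J2=3·5−2·5−6=-1

M = -1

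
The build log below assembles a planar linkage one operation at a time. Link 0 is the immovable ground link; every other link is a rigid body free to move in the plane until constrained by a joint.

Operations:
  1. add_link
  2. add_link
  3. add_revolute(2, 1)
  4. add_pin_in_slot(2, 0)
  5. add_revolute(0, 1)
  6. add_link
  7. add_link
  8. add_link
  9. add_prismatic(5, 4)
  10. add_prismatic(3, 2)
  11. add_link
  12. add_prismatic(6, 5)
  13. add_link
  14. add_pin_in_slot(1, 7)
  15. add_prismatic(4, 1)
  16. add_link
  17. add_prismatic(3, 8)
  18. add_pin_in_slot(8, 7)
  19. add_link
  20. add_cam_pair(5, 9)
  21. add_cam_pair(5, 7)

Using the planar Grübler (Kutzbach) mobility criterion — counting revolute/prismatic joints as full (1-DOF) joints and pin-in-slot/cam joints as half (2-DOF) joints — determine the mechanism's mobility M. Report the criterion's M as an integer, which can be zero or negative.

link 0 = ground. State L|J1|J2 = 1|0|0
+link1  2|0|0
+link2  3|0|0
R(2,1) f=1→J1  3|1|0
PS(2,0) f=2→J2  3|1|1
R(0,1) f=1→J1  3|2|1
+link3  4|2|1
+link4  5|2|1
+link5  6|2|1
P(5,4) f=1→J1  6|3|1
P(3,2) f=1→J1  6|4|1
+link6  7|4|1
P(6,5) f=1→J1  7|5|1
+link7  8|5|1
PS(1,7) f=2→J2  8|5|2
P(4,1) f=1→J1  8|6|2
+link8  9|6|2
P(3,8) f=1→J1  9|7|2
PS(8,7) f=2→J2  9|7|3
+link9  10|7|3
C(5,9) f=2→J2  10|7|4
C(5,7) f=2→J2  10|7|5
M = 3(10−1)−2·7−5 = 27−14−5 = 8

M = 8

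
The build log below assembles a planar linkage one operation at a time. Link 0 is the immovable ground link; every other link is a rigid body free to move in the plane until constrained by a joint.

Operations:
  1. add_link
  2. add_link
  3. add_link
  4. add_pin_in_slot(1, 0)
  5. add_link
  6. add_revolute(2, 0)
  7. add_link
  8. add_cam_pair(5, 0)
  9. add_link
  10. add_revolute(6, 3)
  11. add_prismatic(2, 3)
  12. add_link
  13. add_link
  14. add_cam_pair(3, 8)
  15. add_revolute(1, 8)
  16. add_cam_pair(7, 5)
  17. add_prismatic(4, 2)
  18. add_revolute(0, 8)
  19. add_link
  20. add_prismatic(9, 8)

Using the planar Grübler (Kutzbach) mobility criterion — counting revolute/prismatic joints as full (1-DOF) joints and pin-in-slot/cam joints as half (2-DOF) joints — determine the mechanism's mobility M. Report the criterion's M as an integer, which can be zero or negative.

[1;0;0] (link 0 is ground)
L+ [2;0;0]
L+ [3;0;0]
L+ [4;0;0]
PS(1,0)∈J2 [4;0;1]
L+ [5;0;1]
R(2,0)∈J1 [5;1;1]
L+ [6;1;1]
C(5,0)∈J2 [6;1;2]
L+ [7;1;2]
R(6,3)∈J1 [7;2;2]
P(2,3)∈J1 [7;3;2]
L+ [8;3;2]
L+ [9;3;2]
C(3,8)∈J2 [9;3;3]
R(1,8)∈J1 [9;4;3]
C(7,5)∈J2 [9;4;4]
P(4,2)∈J1 [9;5;4]
R(0,8)∈J1 [9;6;4]
L+ [10;6;4]
P(9,8)∈J1 [10;7;4]
mobility = 27 − 14 − 4 = 9

M = 9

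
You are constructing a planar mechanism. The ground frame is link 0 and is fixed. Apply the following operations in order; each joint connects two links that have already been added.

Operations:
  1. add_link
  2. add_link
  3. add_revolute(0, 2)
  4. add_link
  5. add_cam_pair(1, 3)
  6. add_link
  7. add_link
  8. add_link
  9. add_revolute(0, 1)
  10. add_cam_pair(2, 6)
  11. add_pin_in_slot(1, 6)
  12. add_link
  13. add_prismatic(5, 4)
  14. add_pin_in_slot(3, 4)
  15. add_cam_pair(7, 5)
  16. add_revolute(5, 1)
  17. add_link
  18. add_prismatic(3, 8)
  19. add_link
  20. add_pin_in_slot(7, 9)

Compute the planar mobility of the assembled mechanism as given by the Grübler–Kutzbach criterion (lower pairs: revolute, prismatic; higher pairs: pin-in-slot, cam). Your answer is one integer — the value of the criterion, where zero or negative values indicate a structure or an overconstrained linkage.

link 0 = ground. State L|J1|J2 = 1|0|0
+link1  2|0|0
+link2  3|0|0
R(0,2) f=1→J1  3|1|0
+link3  4|1|0
C(1,3) f=2→J2  4|1|1
+link4  5|1|1
+link5  6|1|1
+link6  7|1|1
R(0,1) f=1→J1  7|2|1
C(2,6) f=2→J2  7|2|2
PS(1,6) f=2→J2  7|2|3
+link7  8|2|3
P(5,4) f=1→J1  8|3|3
PS(3,4) f=2→J2  8|3|4
C(7,5) f=2→J2  8|3|5
R(5,1) f=1→J1  8|4|5
+link8  9|4|5
P(3,8) f=1→J1  9|5|5
+link9  10|5|5
PS(7,9) f=2→J2  10|5|6
M = 3(10−1)−2·5−6 = 27−10−6 = 11

M = 11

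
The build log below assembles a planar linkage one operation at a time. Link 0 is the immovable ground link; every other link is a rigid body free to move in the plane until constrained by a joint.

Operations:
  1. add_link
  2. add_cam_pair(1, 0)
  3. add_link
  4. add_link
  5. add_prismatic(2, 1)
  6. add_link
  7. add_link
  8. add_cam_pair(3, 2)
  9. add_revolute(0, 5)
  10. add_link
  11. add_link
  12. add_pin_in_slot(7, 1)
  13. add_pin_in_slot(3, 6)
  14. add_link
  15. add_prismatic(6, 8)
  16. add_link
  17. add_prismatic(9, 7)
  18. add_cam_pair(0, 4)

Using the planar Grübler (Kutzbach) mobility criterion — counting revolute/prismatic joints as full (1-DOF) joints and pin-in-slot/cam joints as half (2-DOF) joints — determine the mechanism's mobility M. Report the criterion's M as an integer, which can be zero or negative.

(L,J1,J2)=(1,0,0); link0 fixed
link1: (2,0,0)
C 1-0 [J2]: (2,0,1)
link2: (3,0,1)
link3: (4,0,1)
P 2-1 [J1]: (4,1,1)
link4: (5,1,1)
link5: (6,1,1)
C 3-2 [J2]: (6,1,2)
R 0-5 [J1]: (6,2,2)
link6: (7,2,2)
link7: (8,2,2)
PS 7-1 [J2]: (8,2,3)
PS 3-6 [J2]: (8,2,4)
link8: (9,2,4)
P 6-8 [J1]: (9,3,4)
link9: (10,3,4)
P 9-7 [J1]: (10,4,4)
C 0-4 [J2]: (10,4,5)
Grübler: 3·9 − 2·4 − 5 = 14

M = 14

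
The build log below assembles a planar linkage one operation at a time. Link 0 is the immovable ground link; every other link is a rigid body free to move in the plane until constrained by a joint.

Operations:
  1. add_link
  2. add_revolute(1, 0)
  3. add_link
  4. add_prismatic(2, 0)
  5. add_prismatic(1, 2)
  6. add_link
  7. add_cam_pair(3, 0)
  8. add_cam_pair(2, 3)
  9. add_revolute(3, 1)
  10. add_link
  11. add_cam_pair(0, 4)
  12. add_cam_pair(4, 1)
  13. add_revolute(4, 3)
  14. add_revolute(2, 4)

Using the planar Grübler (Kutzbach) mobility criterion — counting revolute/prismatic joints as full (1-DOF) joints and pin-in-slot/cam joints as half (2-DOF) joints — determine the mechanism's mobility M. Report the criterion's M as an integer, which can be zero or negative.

L=1 J1=0 J2=0
add link → L=2 J1=0 J2=0
R@1,0 dof=1 J1 → L=2 J1=1 J2=0
add link → L=3 J1=1 J2=0
P@2,0 dof=1 J1 → L=3 J1=2 J2=0
P@1,2 dof=1 J1 → L=3 J1=3 J2=0
add link → L=4 J1=3 J2=0
C@3,0 dof=2 J2 → L=4 J1=3 J2=1
C@2,3 dof=2 J2 → L=4 J1=3 J2=2
R@3,1 dof=1 J1 → L=4 J1=4 J2=2
add link → L=5 J1=4 J2=2
C@0,4 dof=2 J2 → L=5 J1=4 J2=3
C@4,1 dof=2 J2 → L=5 J1=4 J2=4
R@4,3 dof=1 J1 → L=5 J1=5 J2=4
R@2,4 dof=1 J1 → L=5 J1=6 J2=4
M=3(L−1)−2J1−J2=3·4−2·6−4=-4

M = -4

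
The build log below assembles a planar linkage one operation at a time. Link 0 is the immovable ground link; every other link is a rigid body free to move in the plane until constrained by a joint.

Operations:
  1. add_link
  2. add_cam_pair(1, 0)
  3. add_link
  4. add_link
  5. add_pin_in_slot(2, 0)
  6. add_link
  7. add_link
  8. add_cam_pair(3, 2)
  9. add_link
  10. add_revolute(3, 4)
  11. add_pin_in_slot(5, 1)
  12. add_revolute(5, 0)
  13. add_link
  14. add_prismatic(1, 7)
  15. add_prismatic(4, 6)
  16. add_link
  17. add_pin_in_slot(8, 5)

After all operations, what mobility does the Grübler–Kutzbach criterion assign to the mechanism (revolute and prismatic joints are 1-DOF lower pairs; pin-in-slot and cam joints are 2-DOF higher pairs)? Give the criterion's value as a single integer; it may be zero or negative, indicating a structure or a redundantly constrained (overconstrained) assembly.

(L,J1,J2)=(1,0,0); link0 fixed
link1: (2,0,0)
C 1-0 [J2]: (2,0,1)
link2: (3,0,1)
link3: (4,0,1)
PS 2-0 [J2]: (4,0,2)
link4: (5,0,2)
link5: (6,0,2)
C 3-2 [J2]: (6,0,3)
link6: (7,0,3)
R 3-4 [J1]: (7,1,3)
PS 5-1 [J2]: (7,1,4)
R 5-0 [J1]: (7,2,4)
link7: (8,2,4)
P 1-7 [J1]: (8,3,4)
P 4-6 [J1]: (8,4,4)
link8: (9,4,4)
PS 8-5 [J2]: (9,4,5)
Grübler: 3·8 − 2·4 − 5 = 11

M = 11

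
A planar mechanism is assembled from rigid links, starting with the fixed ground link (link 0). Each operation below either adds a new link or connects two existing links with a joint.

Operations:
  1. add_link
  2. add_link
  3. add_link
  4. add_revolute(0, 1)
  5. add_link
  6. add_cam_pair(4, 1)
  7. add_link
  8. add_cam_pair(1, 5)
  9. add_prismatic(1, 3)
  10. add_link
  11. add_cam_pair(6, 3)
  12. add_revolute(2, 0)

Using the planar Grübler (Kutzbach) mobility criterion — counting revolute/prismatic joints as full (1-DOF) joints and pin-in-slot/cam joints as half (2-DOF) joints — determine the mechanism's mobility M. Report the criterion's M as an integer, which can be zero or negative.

ground; <1,0,0>
#1 <2,0,0>
#2 <3,0,0>
#3 <4,0,0>
R:0↔1 J1 <4,1,0>
#4 <5,1,0>
C:4↔1 J2 <5,1,1>
#5 <6,1,1>
C:1↔5 J2 <6,1,2>
P:1↔3 J1 <6,2,2>
#6 <7,2,2>
C:6↔3 J2 <7,2,3>
R:2↔0 J1 <7,3,3>
3×6 − 2×3 − 1×3 = 9

M = 9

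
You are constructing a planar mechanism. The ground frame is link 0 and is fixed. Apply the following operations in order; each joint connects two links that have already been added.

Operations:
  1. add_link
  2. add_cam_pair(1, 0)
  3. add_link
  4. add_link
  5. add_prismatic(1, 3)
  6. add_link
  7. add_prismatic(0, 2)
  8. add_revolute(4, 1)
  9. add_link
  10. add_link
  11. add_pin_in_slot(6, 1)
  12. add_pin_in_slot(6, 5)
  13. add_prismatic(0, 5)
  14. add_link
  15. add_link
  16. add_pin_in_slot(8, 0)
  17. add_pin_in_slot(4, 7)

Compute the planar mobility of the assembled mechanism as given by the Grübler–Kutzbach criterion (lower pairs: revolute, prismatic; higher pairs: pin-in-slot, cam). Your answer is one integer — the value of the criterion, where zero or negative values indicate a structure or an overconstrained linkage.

ground; <1,0,0>
#1 <2,0,0>
C:1↔0 J2 <2,0,1>
#2 <3,0,1>
#3 <4,0,1>
P:1↔3 J1 <4,1,1>
#4 <5,1,1>
P:0↔2 J1 <5,2,1>
R:4↔1 J1 <5,3,1>
#5 <6,3,1>
#6 <7,3,1>
PS:6↔1 J2 <7,3,2>
PS:6↔5 J2 <7,3,3>
P:0↔5 J1 <7,4,3>
#7 <8,4,3>
#8 <9,4,3>
PS:8↔0 J2 <9,4,4>
PS:4↔7 J2 <9,4,5>
3×8 − 2×4 − 1×5 = 11

M = 11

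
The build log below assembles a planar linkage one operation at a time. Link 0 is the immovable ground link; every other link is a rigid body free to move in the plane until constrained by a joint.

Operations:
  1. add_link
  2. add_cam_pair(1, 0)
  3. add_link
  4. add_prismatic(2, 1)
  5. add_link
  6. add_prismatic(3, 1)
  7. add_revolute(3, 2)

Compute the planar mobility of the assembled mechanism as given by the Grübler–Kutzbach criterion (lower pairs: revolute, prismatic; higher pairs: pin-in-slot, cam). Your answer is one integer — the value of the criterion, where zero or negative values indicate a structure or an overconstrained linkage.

M = 2

L=1 J1=0 J2=0
add link → L=2 J1=0 J2=0
C@1,0 dof=2 J2 → L=2 J1=0 J2=1
add link → L=3 J1=0 J2=1
P@2,1 dof=1 J1 → L=3 J1=1 J2=1
add link → L=4 J1=1 J2=1
P@3,1 dof=1 J1 → L=4 J1=2 J2=1
R@3,2 dof=1 J1 → L=4 J1=3 J2=1
M=3(L−1)−2J1−J2=3·3−2·3−1=2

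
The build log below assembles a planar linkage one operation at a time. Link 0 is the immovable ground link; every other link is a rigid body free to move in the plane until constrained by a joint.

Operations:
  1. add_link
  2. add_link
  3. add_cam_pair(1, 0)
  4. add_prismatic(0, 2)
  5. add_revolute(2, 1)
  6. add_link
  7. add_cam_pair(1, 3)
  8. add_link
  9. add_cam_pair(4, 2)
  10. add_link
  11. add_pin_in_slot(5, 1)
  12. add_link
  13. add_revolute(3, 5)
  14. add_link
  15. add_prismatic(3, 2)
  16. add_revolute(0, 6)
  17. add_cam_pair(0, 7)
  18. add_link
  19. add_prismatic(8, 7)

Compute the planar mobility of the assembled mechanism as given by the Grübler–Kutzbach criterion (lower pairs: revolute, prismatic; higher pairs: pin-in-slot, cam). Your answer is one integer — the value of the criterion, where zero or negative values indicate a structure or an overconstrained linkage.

M = 7

link 0 = ground. State L|J1|J2 = 1|0|0
+link1  2|0|0
+link2  3|0|0
C(1,0) f=2→J2  3|0|1
P(0,2) f=1→J1  3|1|1
R(2,1) f=1→J1  3|2|1
+link3  4|2|1
C(1,3) f=2→J2  4|2|2
+link4  5|2|2
C(4,2) f=2→J2  5|2|3
+link5  6|2|3
PS(5,1) f=2→J2  6|2|4
+link6  7|2|4
R(3,5) f=1→J1  7|3|4
+link7  8|3|4
P(3,2) f=1→J1  8|4|4
R(0,6) f=1→J1  8|5|4
C(0,7) f=2→J2  8|5|5
+link8  9|5|5
P(8,7) f=1→J1  9|6|5
M = 3(9−1)−2·6−5 = 24−12−5 = 7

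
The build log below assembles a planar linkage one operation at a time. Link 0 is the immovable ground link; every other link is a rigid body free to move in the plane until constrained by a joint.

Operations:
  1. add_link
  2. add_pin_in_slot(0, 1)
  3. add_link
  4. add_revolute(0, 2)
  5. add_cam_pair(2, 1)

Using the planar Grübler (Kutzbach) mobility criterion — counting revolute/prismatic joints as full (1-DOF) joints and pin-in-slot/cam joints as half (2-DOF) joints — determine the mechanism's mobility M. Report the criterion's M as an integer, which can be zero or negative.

M = 2

(L,J1,J2)=(1,0,0); link0 fixed
link1: (2,0,0)
PS 0-1 [J2]: (2,0,1)
link2: (3,0,1)
R 0-2 [J1]: (3,1,1)
C 2-1 [J2]: (3,1,2)
Grübler: 3·2 − 2·1 − 2 = 2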